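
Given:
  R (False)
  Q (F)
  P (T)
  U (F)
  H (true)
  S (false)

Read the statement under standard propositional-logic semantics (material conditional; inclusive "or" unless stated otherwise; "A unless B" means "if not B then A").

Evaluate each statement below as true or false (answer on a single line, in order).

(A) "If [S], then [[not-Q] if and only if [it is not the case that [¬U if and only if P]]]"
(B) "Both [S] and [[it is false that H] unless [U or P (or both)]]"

(A) True; (B) False

(A): In symbols: S → (¬Q ↔ ¬(¬U ↔ P))

¬Q = ¬F = T
¬U = ¬F = T
¬U ↔ P = T ↔ T = T
¬(¬U ↔ P) = ¬T = F
¬Q ↔ ¬(¬U ↔ P) = T ↔ F = F
S → (¬Q ↔ ¬(¬U ↔ P)) = F → F = T
Thus (A) is true.

(B): Parsed as S ∧ (¬H ∨ (U ∨ P))

¬H = ¬T = F
U ∨ P = F ∨ T = T
¬H ∨ (U ∨ P) = F ∨ T = T
S ∧ (¬H ∨ (U ∨ P)) = F ∧ T = F
Thus (B) is false.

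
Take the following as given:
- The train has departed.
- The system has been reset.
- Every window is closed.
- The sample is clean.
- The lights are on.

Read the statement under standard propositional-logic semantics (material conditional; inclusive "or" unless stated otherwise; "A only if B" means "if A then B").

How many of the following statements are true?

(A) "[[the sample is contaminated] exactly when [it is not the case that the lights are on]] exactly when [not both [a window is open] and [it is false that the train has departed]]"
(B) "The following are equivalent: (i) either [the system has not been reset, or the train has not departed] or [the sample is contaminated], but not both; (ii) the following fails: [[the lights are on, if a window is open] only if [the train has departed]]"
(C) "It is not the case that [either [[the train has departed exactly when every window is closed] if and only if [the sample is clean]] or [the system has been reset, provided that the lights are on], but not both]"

3

Let S = "the sample is contaminated" (False), U = "the lights are on" (True), R = "a window is open" (False), P = "the train has departed" (True), Q = "the system has been reset" (True).

(A): Parsed as (S iff not U) iff (R nand not P)

not U = not True = False
S iff not U = False iff False = True
not P = not True = False
R nand not P = False nand False = True
(S iff not U) iff (R nand not P) = True iff True = True
Hence (A) is true.

(B): Formalization: ((not Q or not P) xor S) iff not ((R -> U) -> P)

not Q = not True = False
not P = not True = False
not Q or not P = False or False = False
(not Q or not P) xor S = False xor False = False
R -> U = False -> True = True
(R -> U) -> P = True -> True = True
not ((R -> U) -> P) = not True = False
((not Q or not P) xor S) iff not ((R -> U) -> P) = False iff False = True
So (B) is true.

(C): In symbols: not (((P iff not R) iff not S) xor (U -> Q))

not R = not False = True
P iff not R = True iff True = True
not S = not False = True
(P iff not R) iff not S = True iff True = True
U -> Q = True -> True = True
((P iff not R) iff not S) xor (U -> Q) = True xor True = False
not (((P iff not R) iff not S) xor (U -> Q)) = not False = True
So (C) is true.

3 of the 3 statements are true.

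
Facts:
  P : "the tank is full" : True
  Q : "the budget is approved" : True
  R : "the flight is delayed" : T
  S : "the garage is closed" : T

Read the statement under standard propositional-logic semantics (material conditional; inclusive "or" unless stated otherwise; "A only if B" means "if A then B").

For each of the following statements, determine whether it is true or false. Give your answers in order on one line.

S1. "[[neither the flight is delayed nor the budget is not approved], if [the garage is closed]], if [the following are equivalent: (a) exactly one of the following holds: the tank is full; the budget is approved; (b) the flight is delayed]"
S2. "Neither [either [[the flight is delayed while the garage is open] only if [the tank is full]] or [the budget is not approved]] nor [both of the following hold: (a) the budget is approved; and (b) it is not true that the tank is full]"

S1 T, S2 F

S1: This is ((P xor Q) <-> R) -> (S -> (R nor ~Q)).

P xor Q = T xor T = F
(P xor Q) <-> R = F <-> T = F
~Q = ~T = F
R nor ~Q = T nor F = F
S -> (R nor ~Q) = T -> F = F
((P xor Q) <-> R) -> (S -> (R nor ~Q)) = F -> F = T
Hence S1 is true.

S2: This is (((R & ~S) -> P) | ~Q) nor (Q & ~P).

~S = ~T = F
R & ~S = T & F = F
(R & ~S) -> P = F -> T = T
~Q = ~T = F
((R & ~S) -> P) | ~Q = T | F = T
~P = ~T = F
Q & ~P = T & F = F
(((R & ~S) -> P) | ~Q) nor (Q & ~P) = T nor F = F
Thus S2 is false.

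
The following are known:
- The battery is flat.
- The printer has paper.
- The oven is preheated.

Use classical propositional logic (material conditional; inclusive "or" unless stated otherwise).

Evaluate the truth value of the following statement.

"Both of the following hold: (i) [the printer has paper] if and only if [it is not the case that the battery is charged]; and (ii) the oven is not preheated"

The statement is false.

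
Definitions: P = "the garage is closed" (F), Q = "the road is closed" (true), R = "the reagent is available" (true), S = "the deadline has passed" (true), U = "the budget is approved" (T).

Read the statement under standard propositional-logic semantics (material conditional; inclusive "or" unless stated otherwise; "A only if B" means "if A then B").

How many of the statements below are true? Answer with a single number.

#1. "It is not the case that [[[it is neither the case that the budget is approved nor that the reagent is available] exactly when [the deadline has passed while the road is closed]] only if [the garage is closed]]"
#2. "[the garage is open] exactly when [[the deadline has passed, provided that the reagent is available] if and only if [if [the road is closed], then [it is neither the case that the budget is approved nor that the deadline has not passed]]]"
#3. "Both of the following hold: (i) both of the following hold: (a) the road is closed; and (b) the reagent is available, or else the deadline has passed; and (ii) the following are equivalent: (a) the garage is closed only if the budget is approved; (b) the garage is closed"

#1: Parsed as ~(((U nor R) <-> (S & Q)) -> P)

U nor R = T nor T = F
S & Q = T & T = T
(U nor R) <-> (S & Q) = F <-> T = F
((U nor R) <-> (S & Q)) -> P = F -> F = T
~(((U nor R) <-> (S & Q)) -> P) = ~T = F
Hence #1 is false.

#2: This is ~P <-> ((R -> S) <-> (Q -> (U nor ~S))).

~P = ~F = T
R -> S = T -> T = T
~S = ~T = F
U nor ~S = T nor F = F
Q -> (U nor ~S) = T -> F = F
(R -> S) <-> (Q -> (U nor ~S)) = T <-> F = F
~P <-> ((R -> S) <-> (Q -> (U nor ~S))) = T <-> F = F
Hence #2 is false.

#3: Parsed as (Q & (R | S)) & ((P -> U) <-> P)

R | S = T | T = T
Q & (R | S) = T & T = T
P -> U = F -> T = T
(P -> U) <-> P = T <-> F = F
(Q & (R | S)) & ((P -> U) <-> P) = T & F = F
Hence #3 is false.

0 of the 3 statements are true (none).

0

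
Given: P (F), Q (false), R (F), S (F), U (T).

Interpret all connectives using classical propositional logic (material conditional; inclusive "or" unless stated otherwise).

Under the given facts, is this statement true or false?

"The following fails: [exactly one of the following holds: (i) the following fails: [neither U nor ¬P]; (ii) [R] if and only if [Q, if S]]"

False

Formalization: ~(~(U nor ~P) xor (R <-> (S -> Q)))

~P = ~F = T
U nor ~P = T nor T = F
~(U nor ~P) = ~F = T
S -> Q = F -> F = T
R <-> (S -> Q) = F <-> T = F
~(U nor ~P) xor (R <-> (S -> Q)) = T xor F = T
~(~(U nor ~P) xor (R <-> (S -> Q))) = ~T = F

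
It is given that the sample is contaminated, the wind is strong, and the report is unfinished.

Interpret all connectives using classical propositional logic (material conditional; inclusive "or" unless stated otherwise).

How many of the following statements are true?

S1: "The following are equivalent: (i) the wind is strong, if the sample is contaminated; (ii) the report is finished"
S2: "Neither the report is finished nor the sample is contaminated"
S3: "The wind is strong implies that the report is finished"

0

Let G = "the sample is contaminated" (True), P = "the wind is strong" (True), D = "the report is finished" (False).

S1: Formalization: (G -> P) iff D

G -> P = True -> True = True
(G -> P) iff D = True iff False = False
Thus S1 is false.

S2: Parsed as D nor G

D nor G = False nor True = False
Hence S2 is false.

S3: Parsed as P -> D

P -> D = True -> False = False
Thus S3 is false.

True statements: 0 (none).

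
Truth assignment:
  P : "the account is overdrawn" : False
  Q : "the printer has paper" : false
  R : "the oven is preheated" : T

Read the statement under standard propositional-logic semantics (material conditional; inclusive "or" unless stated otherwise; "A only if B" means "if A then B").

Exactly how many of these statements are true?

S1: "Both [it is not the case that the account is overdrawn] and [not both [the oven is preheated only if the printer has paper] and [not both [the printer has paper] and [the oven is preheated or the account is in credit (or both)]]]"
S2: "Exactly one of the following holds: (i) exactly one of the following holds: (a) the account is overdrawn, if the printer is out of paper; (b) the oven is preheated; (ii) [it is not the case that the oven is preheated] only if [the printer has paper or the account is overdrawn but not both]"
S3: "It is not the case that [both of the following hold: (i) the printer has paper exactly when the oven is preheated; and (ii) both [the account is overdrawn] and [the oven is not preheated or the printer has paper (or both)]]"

S1: This is ¬P ∧ ((R → Q) ↑ (Q ↑ (R ∨ ¬P))).

¬P = ¬F = T
R → Q = T → F = F
¬P = ¬F = T
R ∨ ¬P = T ∨ T = T
Q ↑ (R ∨ ¬P) = F ↑ T = T
(R → Q) ↑ (Q ↑ (R ∨ ¬P)) = F ↑ T = T
¬P ∧ ((R → Q) ↑ (Q ↑ (R ∨ ¬P))) = T ∧ T = T
Hence S1 is true.

S2: Formalization: ((¬Q → P) ⊕ R) ⊕ (¬R → (Q ⊕ P))

¬Q = ¬F = T
¬Q → P = T → F = F
(¬Q → P) ⊕ R = F ⊕ T = T
¬R = ¬T = F
Q ⊕ P = F ⊕ F = F
¬R → (Q ⊕ P) = F → F = T
((¬Q → P) ⊕ R) ⊕ (¬R → (Q ⊕ P)) = T ⊕ T = F
Thus S2 is false.

S3: In symbols: ¬((Q ↔ R) ∧ (P ∧ (¬R ∨ Q)))

Q ↔ R = F ↔ T = F
¬R = ¬T = F
¬R ∨ Q = F ∨ F = F
P ∧ (¬R ∨ Q) = F ∧ F = F
(Q ↔ R) ∧ (P ∧ (¬R ∨ Q)) = F ∧ F = F
¬((Q ↔ R) ∧ (P ∧ (¬R ∨ Q))) = ¬F = T
Hence S3 is true.

2 of the 3 statements are true.

2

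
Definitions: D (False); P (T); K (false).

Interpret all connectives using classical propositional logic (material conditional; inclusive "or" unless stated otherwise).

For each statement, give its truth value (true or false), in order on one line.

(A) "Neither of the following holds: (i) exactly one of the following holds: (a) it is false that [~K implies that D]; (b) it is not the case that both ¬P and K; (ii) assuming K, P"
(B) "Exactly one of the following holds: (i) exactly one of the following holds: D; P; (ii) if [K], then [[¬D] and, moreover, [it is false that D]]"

(A) false; (B) false

(A): Parsed as (¬(¬K → D) ⊕ (¬P ↑ K)) ↓ (K → P)

¬K = ¬F = T
¬K → D = T → F = F
¬(¬K → D) = ¬F = T
¬P = ¬T = F
¬P ↑ K = F ↑ F = T
¬(¬K → D) ⊕ (¬P ↑ K) = T ⊕ T = F
K → P = F → T = T
(¬(¬K → D) ⊕ (¬P ↑ K)) ↓ (K → P) = F ↓ T = F
Thus (A) is false.

(B): Formalization: (D ⊕ P) ⊕ (K → (¬D ∧ ¬D))

D ⊕ P = F ⊕ T = T
¬D = ¬F = T
¬D = ¬F = T
¬D ∧ ¬D = T ∧ T = T
K → (¬D ∧ ¬D) = F → T = T
(D ⊕ P) ⊕ (K → (¬D ∧ ¬D)) = T ⊕ T = F
Hence (B) is false.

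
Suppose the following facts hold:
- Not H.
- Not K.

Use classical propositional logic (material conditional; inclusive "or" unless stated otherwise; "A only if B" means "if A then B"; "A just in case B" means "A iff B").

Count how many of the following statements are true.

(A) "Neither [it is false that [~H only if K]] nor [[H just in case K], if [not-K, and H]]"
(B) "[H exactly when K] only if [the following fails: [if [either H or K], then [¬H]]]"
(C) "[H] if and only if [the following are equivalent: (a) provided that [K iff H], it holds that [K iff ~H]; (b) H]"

(A): Formalization: ~(~H -> K) nor ((~K & H) -> (H <-> K))

~H = ~F = T
~H -> K = T -> F = F
~(~H -> K) = ~F = T
~K = ~F = T
~K & H = T & F = F
H <-> K = F <-> F = T
(~K & H) -> (H <-> K) = F -> T = T
~(~H -> K) nor ((~K & H) -> (H <-> K)) = T nor T = F
So (A) is false.

(B): This is (H <-> K) -> ~((H | K) -> ~H).

H <-> K = F <-> F = T
H | K = F | F = F
~H = ~F = T
(H | K) -> ~H = F -> T = T
~((H | K) -> ~H) = ~T = F
(H <-> K) -> ~((H | K) -> ~H) = T -> F = F
Thus (B) is false.

(C): This is H <-> (((K <-> H) -> (K <-> ~H)) <-> H).

K <-> H = F <-> F = T
~H = ~F = T
K <-> ~H = F <-> T = F
(K <-> H) -> (K <-> ~H) = T -> F = F
((K <-> H) -> (K <-> ~H)) <-> H = F <-> F = T
H <-> (((K <-> H) -> (K <-> ~H)) <-> H) = F <-> T = F
Thus (C) is false.

True statements: 0 (none).

0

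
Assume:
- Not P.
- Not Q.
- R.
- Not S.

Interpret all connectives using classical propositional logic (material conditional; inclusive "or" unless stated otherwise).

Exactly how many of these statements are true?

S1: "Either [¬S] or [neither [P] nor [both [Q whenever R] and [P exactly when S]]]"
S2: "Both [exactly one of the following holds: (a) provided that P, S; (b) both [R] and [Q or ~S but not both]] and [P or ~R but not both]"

S1: Parsed as ¬S ∨ (P ↓ ((R → Q) ∧ (P ↔ S)))

¬S = ¬F = T
R → Q = T → F = F
P ↔ S = F ↔ F = T
(R → Q) ∧ (P ↔ S) = F ∧ T = F
P ↓ ((R → Q) ∧ (P ↔ S)) = F ↓ F = T
¬S ∨ (P ↓ ((R → Q) ∧ (P ↔ S))) = T ∨ T = T
Hence S1 is true.

S2: In symbols: ((P → S) ⊕ (R ∧ (Q ⊕ ¬S))) ∧ (P ⊕ ¬R)

P → S = F → F = T
¬S = ¬F = T
Q ⊕ ¬S = F ⊕ T = T
R ∧ (Q ⊕ ¬S) = T ∧ T = T
(P → S) ⊕ (R ∧ (Q ⊕ ¬S)) = T ⊕ T = F
¬R = ¬T = F
P ⊕ ¬R = F ⊕ F = F
((P → S) ⊕ (R ∧ (Q ⊕ ¬S))) ∧ (P ⊕ ¬R) = F ∧ F = F
Hence S2 is false.

Count: 1.

1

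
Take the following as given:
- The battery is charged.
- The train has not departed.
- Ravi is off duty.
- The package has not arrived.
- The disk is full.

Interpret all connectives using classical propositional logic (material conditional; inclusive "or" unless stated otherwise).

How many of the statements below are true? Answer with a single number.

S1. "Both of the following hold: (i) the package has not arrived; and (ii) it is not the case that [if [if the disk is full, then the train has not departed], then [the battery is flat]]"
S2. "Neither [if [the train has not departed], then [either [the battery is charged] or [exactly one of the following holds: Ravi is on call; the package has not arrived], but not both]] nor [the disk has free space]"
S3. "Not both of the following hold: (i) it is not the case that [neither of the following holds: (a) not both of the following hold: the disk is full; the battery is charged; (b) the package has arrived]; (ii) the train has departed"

3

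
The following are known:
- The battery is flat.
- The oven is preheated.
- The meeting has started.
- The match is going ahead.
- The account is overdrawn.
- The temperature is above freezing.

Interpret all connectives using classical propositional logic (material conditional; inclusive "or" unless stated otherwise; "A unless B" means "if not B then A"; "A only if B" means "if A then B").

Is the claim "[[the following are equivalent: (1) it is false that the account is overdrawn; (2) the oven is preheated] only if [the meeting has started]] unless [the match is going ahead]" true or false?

True.

Let U = "the account is overdrawn" (True), L = "the oven is preheated" (True), K = "the meeting has started" (True), Q = "the match is cancelled" (False).
This is ((not U iff L) -> K) or not Q.

not U = not True = False
not U iff L = False iff True = False
(not U iff L) -> K = False -> True = True
not Q = not False = True
((not U iff L) -> K) or not Q = True or True = True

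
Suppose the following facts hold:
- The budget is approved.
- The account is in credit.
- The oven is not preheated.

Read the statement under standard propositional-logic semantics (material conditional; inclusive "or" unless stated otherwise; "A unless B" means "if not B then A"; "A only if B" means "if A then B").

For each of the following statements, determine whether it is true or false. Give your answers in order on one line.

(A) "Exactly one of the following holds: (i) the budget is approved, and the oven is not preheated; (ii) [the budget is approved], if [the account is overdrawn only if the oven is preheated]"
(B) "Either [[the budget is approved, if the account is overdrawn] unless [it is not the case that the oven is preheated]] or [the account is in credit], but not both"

(A) False / (B) False

Let S = "the budget is approved" (T), M = "the oven is preheated" (F), W = "the account is overdrawn" (F).

(A): This is (S ∧ ¬M) ⊕ ((W → M) → S).

¬M = ¬F = T
S ∧ ¬M = T ∧ T = T
W → M = F → F = T
(W → M) → S = T → T = T
(S ∧ ¬M) ⊕ ((W → M) → S) = T ⊕ T = F
Hence (A) is false.

(B): This is ((W → S) ∨ ¬M) ⊕ ¬W.

W → S = F → T = T
¬M = ¬F = T
(W → S) ∨ ¬M = T ∨ T = T
¬W = ¬F = T
((W → S) ∨ ¬M) ⊕ ¬W = T ⊕ T = F
Thus (B) is false.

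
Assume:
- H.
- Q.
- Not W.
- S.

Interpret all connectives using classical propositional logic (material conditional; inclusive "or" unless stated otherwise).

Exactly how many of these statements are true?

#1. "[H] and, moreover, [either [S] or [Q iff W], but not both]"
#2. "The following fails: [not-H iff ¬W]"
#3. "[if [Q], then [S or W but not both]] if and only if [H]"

#1: In symbols: H and (S xor (Q iff W))

Q iff W = True iff False = False
S xor (Q iff W) = True xor False = True
H and (S xor (Q iff W)) = True and True = True
Hence #1 is true.

#2: Formalization: not (not H iff not W)

not H = not True = False
not W = not False = True
not H iff not W = False iff True = False
not (not H iff not W) = not False = True
So #2 is true.

#3: Parsed as (Q -> (S xor W)) iff H

S xor W = True xor False = True
Q -> (S xor W) = True -> True = True
(Q -> (S xor W)) iff H = True iff True = True
So #3 is true.

3 of the 3 statements are true (#1, #2, #3).

3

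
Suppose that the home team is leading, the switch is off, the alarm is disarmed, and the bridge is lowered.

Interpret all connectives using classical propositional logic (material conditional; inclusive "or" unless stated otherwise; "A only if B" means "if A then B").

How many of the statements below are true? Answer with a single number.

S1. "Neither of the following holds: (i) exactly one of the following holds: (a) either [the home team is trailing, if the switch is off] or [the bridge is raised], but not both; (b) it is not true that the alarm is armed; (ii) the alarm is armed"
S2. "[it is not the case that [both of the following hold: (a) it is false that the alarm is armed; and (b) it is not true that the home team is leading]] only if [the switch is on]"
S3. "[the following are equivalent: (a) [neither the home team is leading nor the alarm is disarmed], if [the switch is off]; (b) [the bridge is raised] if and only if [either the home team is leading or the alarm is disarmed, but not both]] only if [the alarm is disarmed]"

Let M = "the switch is on" (False), D = "the home team is leading" (True), R = "the bridge is raised" (False), S = "the alarm is armed" (False).

S1: Formalization: (((not M -> not D) xor R) xor not S) nor S

not M = not False = True
not D = not True = False
not M -> not D = True -> False = False
(not M -> not D) xor R = False xor False = False
not S = not False = True
((not M -> not D) xor R) xor not S = False xor True = True
(((not M -> not D) xor R) xor not S) nor S = True nor False = False
Hence S1 is false.

S2: This is not (not S and not D) -> M.

not S = not False = True
not D = not True = False
not S and not D = True and False = False
not (not S and not D) = not False = True
not (not S and not D) -> M = True -> False = False
Hence S2 is false.

S3: In symbols: ((not M -> (D nor not S)) iff (R iff (D xor not S))) -> not S

not M = not False = True
not S = not False = True
D nor not S = True nor True = False
not M -> (D nor not S) = True -> False = False
not S = not False = True
D xor not S = True xor True = False
R iff (D xor not S) = False iff False = True
(not M -> (D nor not S)) iff (R iff (D xor not S)) = False iff True = False
not S = not False = True
((not M -> (D nor not S)) iff (R iff (D xor not S))) -> not S = False -> True = True
Hence S3 is true.

1 of the 3 statements is true.

1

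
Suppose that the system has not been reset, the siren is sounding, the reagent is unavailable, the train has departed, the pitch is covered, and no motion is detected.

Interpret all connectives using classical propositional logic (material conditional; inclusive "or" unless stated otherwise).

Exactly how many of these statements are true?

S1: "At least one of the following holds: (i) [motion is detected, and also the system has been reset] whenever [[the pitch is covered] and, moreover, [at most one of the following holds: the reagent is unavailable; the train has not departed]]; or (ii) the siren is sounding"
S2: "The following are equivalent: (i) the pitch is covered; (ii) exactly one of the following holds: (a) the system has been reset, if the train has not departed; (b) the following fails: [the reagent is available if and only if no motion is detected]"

Let W = "the pitch is covered" (True), N = "the reagent is available" (False), S = "the train has departed" (True), G = "motion is detected" (False), R = "the system has been reset" (False), M = "the siren is sounding" (True).

S1: Formalization: ((W and (not N nand not S)) -> (G and R)) or M

not N = not False = True
not S = not True = False
not N nand not S = True nand False = True
W and (not N nand not S) = True and True = True
G and R = False and False = False
(W and (not N nand not S)) -> (G and R) = True -> False = False
((W and (not N nand not S)) -> (G and R)) or M = False or True = True
So S1 is true.

S2: Formalization: W iff ((not S -> R) xor not (N iff not G))

not S = not True = False
not S -> R = False -> False = True
not G = not False = True
N iff not G = False iff True = False
not (N iff not G) = not False = True
(not S -> R) xor not (N iff not G) = True xor True = False
W iff ((not S -> R) xor not (N iff not G)) = True iff False = False
Thus S2 is false.

1 of the 2 statements is true (S1).

1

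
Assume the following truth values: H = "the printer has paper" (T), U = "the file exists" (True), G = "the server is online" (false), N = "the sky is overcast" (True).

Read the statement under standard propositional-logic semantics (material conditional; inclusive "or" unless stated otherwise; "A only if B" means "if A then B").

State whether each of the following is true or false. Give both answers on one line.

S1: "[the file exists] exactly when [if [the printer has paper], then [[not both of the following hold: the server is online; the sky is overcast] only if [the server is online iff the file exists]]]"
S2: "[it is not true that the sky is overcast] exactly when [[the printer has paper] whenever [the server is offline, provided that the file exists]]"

S1 False, S2 False

S1: This is U ↔ (H → ((G ↑ N) → (G ↔ U))).

G ↑ N = F ↑ T = T
G ↔ U = F ↔ T = F
(G ↑ N) → (G ↔ U) = T → F = F
H → ((G ↑ N) → (G ↔ U)) = T → F = F
U ↔ (H → ((G ↑ N) → (G ↔ U))) = T ↔ F = F
Hence S1 is false.

S2: This is ¬N ↔ ((U → ¬G) → H).

¬N = ¬T = F
¬G = ¬F = T
U → ¬G = T → T = T
(U → ¬G) → H = T → T = T
¬N ↔ ((U → ¬G) → H) = F ↔ T = F
Thus S2 is false.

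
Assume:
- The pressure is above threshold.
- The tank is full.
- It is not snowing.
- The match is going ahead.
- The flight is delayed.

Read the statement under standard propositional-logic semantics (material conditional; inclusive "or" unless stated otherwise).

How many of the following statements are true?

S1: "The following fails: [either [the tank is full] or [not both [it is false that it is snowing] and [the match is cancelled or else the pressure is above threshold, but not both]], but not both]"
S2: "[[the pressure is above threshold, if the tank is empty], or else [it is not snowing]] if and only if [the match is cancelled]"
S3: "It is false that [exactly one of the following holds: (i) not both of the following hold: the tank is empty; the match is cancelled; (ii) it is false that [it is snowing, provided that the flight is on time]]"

0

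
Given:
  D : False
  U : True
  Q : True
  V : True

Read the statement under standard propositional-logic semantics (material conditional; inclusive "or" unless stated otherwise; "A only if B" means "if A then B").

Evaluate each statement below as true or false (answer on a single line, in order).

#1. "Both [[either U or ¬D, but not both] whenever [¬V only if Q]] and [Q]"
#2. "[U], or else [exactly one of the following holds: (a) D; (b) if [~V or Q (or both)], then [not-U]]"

#1 False; #2 True

#1: Formalization: ((¬V → Q) → (U ⊕ ¬D)) ∧ Q

¬V = ¬T = F
¬V → Q = F → T = T
¬D = ¬F = T
U ⊕ ¬D = T ⊕ T = F
(¬V → Q) → (U ⊕ ¬D) = T → F = F
((¬V → Q) → (U ⊕ ¬D)) ∧ Q = F ∧ T = F
So #1 is false.

#2: This is U ∨ (D ⊕ ((¬V ∨ Q) → ¬U)).

¬V = ¬T = F
¬V ∨ Q = F ∨ T = T
¬U = ¬T = F
(¬V ∨ Q) → ¬U = T → F = F
D ⊕ ((¬V ∨ Q) → ¬U) = F ⊕ F = F
U ∨ (D ⊕ ((¬V ∨ Q) → ¬U)) = T ∨ F = T
Thus #2 is true.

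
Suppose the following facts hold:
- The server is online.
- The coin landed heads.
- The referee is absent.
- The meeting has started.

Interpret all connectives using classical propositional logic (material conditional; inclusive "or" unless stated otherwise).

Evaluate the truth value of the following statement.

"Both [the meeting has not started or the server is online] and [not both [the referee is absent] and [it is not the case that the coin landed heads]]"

True.

Let S = "the meeting has started" (T), P = "the server is online" (T), R = "the referee is present" (F), Q = "the coin landed heads" (T).
This is (~S | P) & (~R nand ~Q).

~S = ~T = F
~S | P = F | T = T
~R = ~F = T
~Q = ~T = F
~R nand ~Q = T nand F = T
(~S | P) & (~R nand ~Q) = T & T = T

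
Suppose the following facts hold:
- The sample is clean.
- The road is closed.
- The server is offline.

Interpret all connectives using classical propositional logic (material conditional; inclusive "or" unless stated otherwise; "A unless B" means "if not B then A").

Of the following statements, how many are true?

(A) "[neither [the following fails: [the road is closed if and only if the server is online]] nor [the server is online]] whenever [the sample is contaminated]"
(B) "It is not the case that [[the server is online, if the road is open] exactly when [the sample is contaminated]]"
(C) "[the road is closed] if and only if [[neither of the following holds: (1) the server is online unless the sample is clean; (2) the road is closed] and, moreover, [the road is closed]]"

2

Let P = "the sample is contaminated" (F), Q = "the road is closed" (T), R = "the server is online" (F).

(A): In symbols: P -> (~(Q <-> R) nor R)

Q <-> R = T <-> F = F
~(Q <-> R) = ~F = T
~(Q <-> R) nor R = T nor F = F
P -> (~(Q <-> R) nor R) = F -> F = T
Hence (A) is true.

(B): In symbols: ~((~Q -> R) <-> P)

~Q = ~T = F
~Q -> R = F -> F = T
(~Q -> R) <-> P = T <-> F = F
~((~Q -> R) <-> P) = ~F = T
So (B) is true.

(C): This is Q <-> (((R | ~P) nor Q) & Q).

~P = ~F = T
R | ~P = F | T = T
(R | ~P) nor Q = T nor T = F
((R | ~P) nor Q) & Q = F & T = F
Q <-> (((R | ~P) nor Q) & Q) = T <-> F = F
Hence (C) is false.

True statements: 2 ((A), (B)).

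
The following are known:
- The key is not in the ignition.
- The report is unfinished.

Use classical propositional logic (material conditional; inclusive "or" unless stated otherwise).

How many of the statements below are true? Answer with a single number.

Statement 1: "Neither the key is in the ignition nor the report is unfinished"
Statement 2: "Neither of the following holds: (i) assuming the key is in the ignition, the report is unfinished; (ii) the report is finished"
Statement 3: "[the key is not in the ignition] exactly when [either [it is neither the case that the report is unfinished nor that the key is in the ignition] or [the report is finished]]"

Let S = "the key is in the ignition" (F), G = "the report is finished" (F).

Statement 1: Parsed as S nor ~G

~G = ~F = T
S nor ~G = F nor T = F
So Statement 1 is false.

Statement 2: In symbols: (S -> ~G) nor G

~G = ~F = T
S -> ~G = F -> T = T
(S -> ~G) nor G = T nor F = F
Thus Statement 2 is false.

Statement 3: Parsed as ~S <-> ((~G nor S) | G)

~S = ~F = T
~G = ~F = T
~G nor S = T nor F = F
(~G nor S) | G = F | F = F
~S <-> ((~G nor S) | G) = T <-> F = F
So Statement 3 is false.

True statements: 0 (none).

0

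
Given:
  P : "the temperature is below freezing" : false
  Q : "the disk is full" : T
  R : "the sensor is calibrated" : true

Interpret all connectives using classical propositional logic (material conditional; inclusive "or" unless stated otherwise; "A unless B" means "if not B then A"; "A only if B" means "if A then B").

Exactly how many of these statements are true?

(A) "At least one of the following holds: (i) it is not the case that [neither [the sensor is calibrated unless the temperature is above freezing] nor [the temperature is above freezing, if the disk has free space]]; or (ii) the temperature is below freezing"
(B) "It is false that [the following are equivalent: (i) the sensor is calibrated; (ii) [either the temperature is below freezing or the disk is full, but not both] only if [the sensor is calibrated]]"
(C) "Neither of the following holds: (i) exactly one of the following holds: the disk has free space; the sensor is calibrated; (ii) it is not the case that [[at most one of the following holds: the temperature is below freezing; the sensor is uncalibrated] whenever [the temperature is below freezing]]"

1

(A): This is ~((R | ~P) nor (~Q -> ~P)) | P.

~P = ~F = T
R | ~P = T | T = T
~Q = ~T = F
~P = ~F = T
~Q -> ~P = F -> T = T
(R | ~P) nor (~Q -> ~P) = T nor T = F
~((R | ~P) nor (~Q -> ~P)) = ~F = T
~((R | ~P) nor (~Q -> ~P)) | P = T | F = T
So (A) is true.

(B): Parsed as ~(R <-> ((P xor Q) -> R))

P xor Q = F xor T = T
(P xor Q) -> R = T -> T = T
R <-> ((P xor Q) -> R) = T <-> T = T
~(R <-> ((P xor Q) -> R)) = ~T = F
Hence (B) is false.

(C): In symbols: (~Q xor R) nor ~(P -> (P nand ~R))

~Q = ~T = F
~Q xor R = F xor T = T
~R = ~T = F
P nand ~R = F nand F = T
P -> (P nand ~R) = F -> T = T
~(P -> (P nand ~R)) = ~T = F
(~Q xor R) nor ~(P -> (P nand ~R)) = T nor F = F
Hence (C) is false.

1 of the 3 statements is true.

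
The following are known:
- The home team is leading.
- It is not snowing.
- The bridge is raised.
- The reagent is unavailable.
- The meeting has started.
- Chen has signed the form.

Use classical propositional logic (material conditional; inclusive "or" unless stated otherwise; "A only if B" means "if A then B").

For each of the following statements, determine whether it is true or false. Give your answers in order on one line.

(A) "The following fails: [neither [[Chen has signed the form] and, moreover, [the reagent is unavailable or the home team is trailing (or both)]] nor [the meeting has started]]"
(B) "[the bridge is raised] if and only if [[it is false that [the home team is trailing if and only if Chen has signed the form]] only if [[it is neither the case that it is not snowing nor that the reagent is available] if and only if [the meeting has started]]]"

Let G = "Chen has signed the form" (T), D = "the reagent is available" (F), L = "the home team is leading" (T), M = "the meeting has started" (T), N = "the bridge is raised" (T), S = "it is snowing" (F).

(A): This is ¬((G ∧ (¬D ∨ ¬L)) ↓ M).

¬D = ¬F = T
¬L = ¬T = F
¬D ∨ ¬L = T ∨ F = T
G ∧ (¬D ∨ ¬L) = T ∧ T = T
(G ∧ (¬D ∨ ¬L)) ↓ M = T ↓ T = F
¬((G ∧ (¬D ∨ ¬L)) ↓ M) = ¬F = T
Hence (A) is true.

(B): Formalization: N ↔ (¬(¬L ↔ G) → ((¬S ↓ D) ↔ M))

¬L = ¬T = F
¬L ↔ G = F ↔ T = F
¬(¬L ↔ G) = ¬F = T
¬S = ¬F = T
¬S ↓ D = T ↓ F = F
(¬S ↓ D) ↔ M = F ↔ T = F
¬(¬L ↔ G) → ((¬S ↓ D) ↔ M) = T → F = F
N ↔ (¬(¬L ↔ G) → ((¬S ↓ D) ↔ M)) = T ↔ F = F
Thus (B) is false.

(A) true, (B) false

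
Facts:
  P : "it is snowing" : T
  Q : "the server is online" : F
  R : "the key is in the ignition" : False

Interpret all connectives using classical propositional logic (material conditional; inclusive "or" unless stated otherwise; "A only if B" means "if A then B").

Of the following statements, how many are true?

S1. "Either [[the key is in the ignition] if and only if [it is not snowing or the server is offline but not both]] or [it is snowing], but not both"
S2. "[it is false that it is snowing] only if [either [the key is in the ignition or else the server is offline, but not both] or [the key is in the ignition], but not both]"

S1: This is (R iff (not P xor not Q)) xor P.

not P = not True = False
not Q = not False = True
not P xor not Q = False xor True = True
R iff (not P xor not Q) = False iff True = False
(R iff (not P xor not Q)) xor P = False xor True = True
Hence S1 is true.

S2: In symbols: not P -> ((R xor not Q) xor R)

not P = not True = False
not Q = not False = True
R xor not Q = False xor True = True
(R xor not Q) xor R = True xor False = True
not P -> ((R xor not Q) xor R) = False -> True = True
So S2 is true.

2 of the 2 statements are true.

2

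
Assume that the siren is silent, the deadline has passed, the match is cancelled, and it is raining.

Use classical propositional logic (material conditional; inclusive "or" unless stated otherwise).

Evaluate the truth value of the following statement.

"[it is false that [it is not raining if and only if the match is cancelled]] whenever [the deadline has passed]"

The statement is true.

Let Q = "the deadline has passed" (T), S = "it is raining" (T), R = "the match is cancelled" (T).
This is Q -> ~(~S <-> R).

~S = ~T = F
~S <-> R = F <-> T = F
~(~S <-> R) = ~F = T
Q -> ~(~S <-> R) = T -> T = T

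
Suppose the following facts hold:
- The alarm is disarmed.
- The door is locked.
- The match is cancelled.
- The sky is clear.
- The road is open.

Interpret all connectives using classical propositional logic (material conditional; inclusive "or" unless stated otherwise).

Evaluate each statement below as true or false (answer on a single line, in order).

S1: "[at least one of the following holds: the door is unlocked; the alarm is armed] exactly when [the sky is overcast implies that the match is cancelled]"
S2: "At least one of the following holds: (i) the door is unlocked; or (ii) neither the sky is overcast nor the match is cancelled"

Let L = "the door is locked" (T), K = "the alarm is armed" (F), P = "the sky is overcast" (F), R = "the match is cancelled" (T).

S1: Formalization: (~L | K) <-> (P -> R)

~L = ~T = F
~L | K = F | F = F
P -> R = F -> T = T
(~L | K) <-> (P -> R) = F <-> T = F
So S1 is false.

S2: Formalization: ~L | (P nor R)

~L = ~T = F
P nor R = F nor T = F
~L | (P nor R) = F | F = F
So S2 is false.

S1 false / S2 false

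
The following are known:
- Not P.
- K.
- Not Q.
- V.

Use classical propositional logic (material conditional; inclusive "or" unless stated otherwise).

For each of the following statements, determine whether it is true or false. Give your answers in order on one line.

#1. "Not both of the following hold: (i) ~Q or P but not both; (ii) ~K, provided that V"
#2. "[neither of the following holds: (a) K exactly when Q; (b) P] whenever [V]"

#1: Parsed as (¬Q ⊕ P) ↑ (V → ¬K)

¬Q = ¬F = T
¬Q ⊕ P = T ⊕ F = T
¬K = ¬T = F
V → ¬K = T → F = F
(¬Q ⊕ P) ↑ (V → ¬K) = T ↑ F = T
Thus #1 is true.

#2: In symbols: V → ((K ↔ Q) ↓ P)

K ↔ Q = T ↔ F = F
(K ↔ Q) ↓ P = F ↓ F = T
V → ((K ↔ Q) ↓ P) = T → T = T
So #2 is true.

#1 True, #2 True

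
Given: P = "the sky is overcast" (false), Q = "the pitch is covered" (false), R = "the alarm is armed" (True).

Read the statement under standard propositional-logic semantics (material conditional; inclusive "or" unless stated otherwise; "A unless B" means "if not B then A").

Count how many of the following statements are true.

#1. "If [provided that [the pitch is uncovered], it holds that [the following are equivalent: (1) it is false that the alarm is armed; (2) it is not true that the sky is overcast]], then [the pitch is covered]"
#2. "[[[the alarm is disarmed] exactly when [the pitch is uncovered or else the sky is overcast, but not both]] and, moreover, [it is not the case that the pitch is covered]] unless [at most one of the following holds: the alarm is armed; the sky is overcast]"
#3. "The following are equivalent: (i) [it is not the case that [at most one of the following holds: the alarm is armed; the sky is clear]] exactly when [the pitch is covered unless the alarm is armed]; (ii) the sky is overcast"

#1: In symbols: (not Q -> (not R iff not P)) -> Q

not Q = not False = True
not R = not True = False
not P = not False = True
not R iff not P = False iff True = False
not Q -> (not R iff not P) = True -> False = False
(not Q -> (not R iff not P)) -> Q = False -> False = True
Thus #1 is true.

#2: This is ((not R iff (not Q xor P)) and not Q) or (R nand P).

not R = not True = False
not Q = not False = True
not Q xor P = True xor False = True
not R iff (not Q xor P) = False iff True = False
not Q = not False = True
(not R iff (not Q xor P)) and not Q = False and True = False
R nand P = True nand False = True
((not R iff (not Q xor P)) and not Q) or (R nand P) = False or True = True
Thus #2 is true.

#3: This is (not (R nand not P) iff (Q or R)) iff P.

not P = not False = True
R nand not P = True nand True = False
not (R nand not P) = not False = True
Q or R = False or True = True
not (R nand not P) iff (Q or R) = True iff True = True
(not (R nand not P) iff (Q or R)) iff P = True iff False = False
So #3 is false.

Count: 2.

2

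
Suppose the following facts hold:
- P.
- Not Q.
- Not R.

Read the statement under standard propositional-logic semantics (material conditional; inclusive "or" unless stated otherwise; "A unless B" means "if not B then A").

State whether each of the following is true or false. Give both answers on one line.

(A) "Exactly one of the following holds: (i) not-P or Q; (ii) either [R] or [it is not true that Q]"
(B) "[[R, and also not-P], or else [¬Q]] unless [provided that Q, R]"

(A) T / (B) T

(A): Formalization: (~P | Q) xor (R | ~Q)

~P = ~T = F
~P | Q = F | F = F
~Q = ~F = T
R | ~Q = F | T = T
(~P | Q) xor (R | ~Q) = F xor T = T
Thus (A) is true.

(B): In symbols: ((R & ~P) | ~Q) | (Q -> R)

~P = ~T = F
R & ~P = F & F = F
~Q = ~F = T
(R & ~P) | ~Q = F | T = T
Q -> R = F -> F = T
((R & ~P) | ~Q) | (Q -> R) = T | T = T
Hence (B) is true.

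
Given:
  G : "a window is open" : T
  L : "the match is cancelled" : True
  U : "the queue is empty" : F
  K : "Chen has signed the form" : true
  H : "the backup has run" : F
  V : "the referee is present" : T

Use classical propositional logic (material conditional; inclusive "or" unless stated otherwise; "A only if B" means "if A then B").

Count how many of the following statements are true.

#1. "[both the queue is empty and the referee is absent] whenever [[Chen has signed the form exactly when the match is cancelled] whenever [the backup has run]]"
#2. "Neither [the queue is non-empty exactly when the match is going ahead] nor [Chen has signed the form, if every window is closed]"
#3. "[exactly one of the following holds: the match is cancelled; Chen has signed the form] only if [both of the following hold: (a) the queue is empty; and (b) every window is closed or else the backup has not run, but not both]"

1

#1: This is (H -> (K <-> L)) -> (U & ~V).

K <-> L = T <-> T = T
H -> (K <-> L) = F -> T = T
~V = ~T = F
U & ~V = F & F = F
(H -> (K <-> L)) -> (U & ~V) = T -> F = F
So #1 is false.

#2: This is (~U <-> ~L) nor (~G -> K).

~U = ~F = T
~L = ~T = F
~U <-> ~L = T <-> F = F
~G = ~T = F
~G -> K = F -> T = T
(~U <-> ~L) nor (~G -> K) = F nor T = F
So #2 is false.

#3: In symbols: (L xor K) -> (U & (~G xor ~H))

L xor K = T xor T = F
~G = ~T = F
~H = ~F = T
~G xor ~H = F xor T = T
U & (~G xor ~H) = F & T = F
(L xor K) -> (U & (~G xor ~H)) = F -> F = T
So #3 is true.

1 of the 3 statements is true.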